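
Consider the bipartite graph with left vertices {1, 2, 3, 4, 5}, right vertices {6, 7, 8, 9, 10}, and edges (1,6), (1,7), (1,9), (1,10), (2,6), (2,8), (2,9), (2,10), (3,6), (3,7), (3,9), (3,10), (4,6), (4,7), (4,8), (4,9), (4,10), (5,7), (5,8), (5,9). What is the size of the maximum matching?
5 (matching: (1,10), (2,9), (3,7), (4,6), (5,8); upper bound min(|L|,|R|) = min(5,5) = 5)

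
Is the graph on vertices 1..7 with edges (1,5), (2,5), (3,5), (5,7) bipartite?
Yes. Partition: {1, 2, 3, 4, 6, 7}, {5}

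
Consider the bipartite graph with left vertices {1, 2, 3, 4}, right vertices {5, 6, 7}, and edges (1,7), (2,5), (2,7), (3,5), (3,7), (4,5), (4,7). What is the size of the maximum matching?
2 (matching: (1,7), (2,5); upper bound min(|L|,|R|) = min(4,3) = 3)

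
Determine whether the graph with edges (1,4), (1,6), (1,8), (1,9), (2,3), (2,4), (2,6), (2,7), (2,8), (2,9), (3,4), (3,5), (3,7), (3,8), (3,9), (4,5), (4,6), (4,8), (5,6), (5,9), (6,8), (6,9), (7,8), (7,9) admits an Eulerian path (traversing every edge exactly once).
Yes — and in fact it has an Eulerian circuit (the graph is connected and all 9 vertices have even degree)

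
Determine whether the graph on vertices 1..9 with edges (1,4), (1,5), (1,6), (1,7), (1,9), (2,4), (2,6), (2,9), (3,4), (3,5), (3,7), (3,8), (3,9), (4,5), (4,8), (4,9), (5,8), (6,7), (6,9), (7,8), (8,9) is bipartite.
No (odd cycle of length 3: 9 -> 1 -> 4 -> 9)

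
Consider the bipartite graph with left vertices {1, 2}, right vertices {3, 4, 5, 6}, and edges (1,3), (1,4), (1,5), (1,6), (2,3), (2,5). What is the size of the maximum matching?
2 (matching: (1,6), (2,5); upper bound min(|L|,|R|) = min(2,4) = 2)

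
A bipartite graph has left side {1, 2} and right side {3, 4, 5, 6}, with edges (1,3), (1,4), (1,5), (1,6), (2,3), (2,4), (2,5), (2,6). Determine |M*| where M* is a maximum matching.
2 (matching: (1,6), (2,5); upper bound min(|L|,|R|) = min(2,4) = 2)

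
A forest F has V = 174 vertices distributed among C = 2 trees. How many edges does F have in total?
172 (Each of the 2 component trees on V_i vertices has V_i - 1 edges; summing gives V - C = 174 - 2 = 172)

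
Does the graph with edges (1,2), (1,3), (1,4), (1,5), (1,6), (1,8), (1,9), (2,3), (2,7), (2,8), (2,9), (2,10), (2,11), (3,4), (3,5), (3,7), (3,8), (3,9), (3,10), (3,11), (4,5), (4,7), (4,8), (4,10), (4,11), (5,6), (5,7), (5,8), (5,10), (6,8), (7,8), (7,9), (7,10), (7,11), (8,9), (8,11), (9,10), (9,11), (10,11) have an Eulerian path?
No (10 vertices have odd degree: {1, 2, 3, 4, 5, 6, 8, 9, 10, 11}; Eulerian path requires 0 or 2)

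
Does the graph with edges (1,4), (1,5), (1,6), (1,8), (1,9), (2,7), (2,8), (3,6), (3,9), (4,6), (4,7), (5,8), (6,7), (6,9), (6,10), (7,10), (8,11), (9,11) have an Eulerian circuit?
No (2 vertices have odd degree: {1, 4}; Eulerian circuit requires 0)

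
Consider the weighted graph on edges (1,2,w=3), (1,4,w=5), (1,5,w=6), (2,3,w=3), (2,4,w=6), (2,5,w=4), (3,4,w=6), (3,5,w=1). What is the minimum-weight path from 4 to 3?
6 (path: 4 -> 3; weights 6 = 6)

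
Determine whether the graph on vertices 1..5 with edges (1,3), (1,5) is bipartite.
Yes. Partition: {1, 2, 4}, {3, 5}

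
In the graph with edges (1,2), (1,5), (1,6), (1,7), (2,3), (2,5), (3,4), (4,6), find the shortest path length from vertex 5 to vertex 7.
2 (path: 5 -> 1 -> 7, 2 edges)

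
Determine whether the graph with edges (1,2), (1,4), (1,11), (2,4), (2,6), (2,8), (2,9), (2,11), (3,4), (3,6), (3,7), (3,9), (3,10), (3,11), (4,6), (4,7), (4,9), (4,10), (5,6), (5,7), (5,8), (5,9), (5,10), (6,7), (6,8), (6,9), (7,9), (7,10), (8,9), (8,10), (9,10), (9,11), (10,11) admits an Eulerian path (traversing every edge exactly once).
No (8 vertices have odd degree: {1, 4, 5, 6, 8, 9, 10, 11}; Eulerian path requires 0 or 2)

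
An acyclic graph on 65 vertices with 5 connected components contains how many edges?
60 (Each of the 5 component trees on V_i vertices has V_i - 1 edges; summing gives V - C = 65 - 5 = 60)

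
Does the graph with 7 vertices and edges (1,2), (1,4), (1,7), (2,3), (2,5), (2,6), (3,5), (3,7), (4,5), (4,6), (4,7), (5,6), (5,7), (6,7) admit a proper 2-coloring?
No (odd cycle of length 3: 4 -> 1 -> 7 -> 4)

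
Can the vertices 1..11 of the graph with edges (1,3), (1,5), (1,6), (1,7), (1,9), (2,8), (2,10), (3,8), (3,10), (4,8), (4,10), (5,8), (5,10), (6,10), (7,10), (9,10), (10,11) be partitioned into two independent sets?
Yes. Partition: {1, 8, 10}, {2, 3, 4, 5, 6, 7, 9, 11}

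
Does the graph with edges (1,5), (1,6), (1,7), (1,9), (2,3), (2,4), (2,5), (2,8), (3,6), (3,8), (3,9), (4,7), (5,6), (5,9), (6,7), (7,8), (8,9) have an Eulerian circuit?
Yes (the graph is connected and all 9 vertices have even degree)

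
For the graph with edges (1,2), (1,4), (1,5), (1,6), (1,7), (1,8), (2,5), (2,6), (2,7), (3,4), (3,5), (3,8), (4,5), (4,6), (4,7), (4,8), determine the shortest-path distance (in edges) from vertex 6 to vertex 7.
2 (path: 6 -> 1 -> 7, 2 edges)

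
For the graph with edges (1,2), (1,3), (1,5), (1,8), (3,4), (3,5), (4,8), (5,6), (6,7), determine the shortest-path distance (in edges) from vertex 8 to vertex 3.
2 (path: 8 -> 4 -> 3, 2 edges)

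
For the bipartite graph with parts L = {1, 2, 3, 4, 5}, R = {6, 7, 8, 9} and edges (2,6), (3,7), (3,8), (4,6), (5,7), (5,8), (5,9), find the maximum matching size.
3 (matching: (2,6), (3,8), (5,9); upper bound min(|L|,|R|) = min(5,4) = 4)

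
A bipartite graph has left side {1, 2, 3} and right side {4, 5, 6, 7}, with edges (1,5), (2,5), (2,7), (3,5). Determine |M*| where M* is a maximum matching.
2 (matching: (1,5), (2,7); upper bound min(|L|,|R|) = min(3,4) = 3)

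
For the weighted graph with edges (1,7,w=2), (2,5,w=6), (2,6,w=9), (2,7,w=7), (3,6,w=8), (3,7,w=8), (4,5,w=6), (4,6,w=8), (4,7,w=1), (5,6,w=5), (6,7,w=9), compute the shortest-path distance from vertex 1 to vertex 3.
10 (path: 1 -> 7 -> 3; weights 2 + 8 = 10)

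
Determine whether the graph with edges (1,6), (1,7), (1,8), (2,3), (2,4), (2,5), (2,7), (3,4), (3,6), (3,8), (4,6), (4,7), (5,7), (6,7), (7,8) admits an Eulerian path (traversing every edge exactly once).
Yes (the graph is connected and exactly 2 vertices have odd degree: {1, 8}; any Eulerian path must start and end at those)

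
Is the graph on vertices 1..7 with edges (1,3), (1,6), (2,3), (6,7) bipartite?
Yes. Partition: {1, 2, 4, 5, 7}, {3, 6}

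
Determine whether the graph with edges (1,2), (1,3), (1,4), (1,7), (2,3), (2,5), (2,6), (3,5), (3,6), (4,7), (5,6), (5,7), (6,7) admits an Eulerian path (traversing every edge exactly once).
Yes — and in fact it has an Eulerian circuit (the graph is connected and all 7 vertices have even degree)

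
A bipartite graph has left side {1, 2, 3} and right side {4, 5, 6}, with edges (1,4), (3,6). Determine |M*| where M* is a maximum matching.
2 (matching: (1,4), (3,6); upper bound min(|L|,|R|) = min(3,3) = 3)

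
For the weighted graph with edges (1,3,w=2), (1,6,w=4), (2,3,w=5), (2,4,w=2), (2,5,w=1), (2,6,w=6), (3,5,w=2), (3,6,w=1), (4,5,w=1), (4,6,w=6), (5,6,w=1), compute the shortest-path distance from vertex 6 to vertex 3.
1 (path: 6 -> 3; weights 1 = 1)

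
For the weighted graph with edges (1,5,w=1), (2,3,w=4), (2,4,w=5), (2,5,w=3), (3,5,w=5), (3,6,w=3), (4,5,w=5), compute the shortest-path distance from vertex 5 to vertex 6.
8 (path: 5 -> 3 -> 6; weights 5 + 3 = 8)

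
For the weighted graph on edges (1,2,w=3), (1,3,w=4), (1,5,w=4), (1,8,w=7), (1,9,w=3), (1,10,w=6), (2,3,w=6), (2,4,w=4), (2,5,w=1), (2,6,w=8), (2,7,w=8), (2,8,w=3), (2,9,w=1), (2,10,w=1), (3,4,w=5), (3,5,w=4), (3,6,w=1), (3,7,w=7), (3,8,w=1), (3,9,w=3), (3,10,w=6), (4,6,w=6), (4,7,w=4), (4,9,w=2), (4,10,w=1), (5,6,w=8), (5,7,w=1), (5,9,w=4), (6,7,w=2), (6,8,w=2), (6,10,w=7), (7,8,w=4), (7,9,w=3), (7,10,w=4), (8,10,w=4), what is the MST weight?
12 (MST edges: (1,2,w=3), (2,5,w=1), (2,9,w=1), (2,10,w=1), (3,6,w=1), (3,8,w=1), (4,10,w=1), (5,7,w=1), (6,7,w=2); sum of weights 3 + 1 + 1 + 1 + 1 + 1 + 1 + 1 + 2 = 12)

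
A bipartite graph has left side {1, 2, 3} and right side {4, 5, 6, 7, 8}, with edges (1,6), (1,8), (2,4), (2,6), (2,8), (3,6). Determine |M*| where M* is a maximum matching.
3 (matching: (1,8), (2,4), (3,6); upper bound min(|L|,|R|) = min(3,5) = 3)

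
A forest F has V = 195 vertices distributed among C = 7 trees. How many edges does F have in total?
188 (Each of the 7 component trees on V_i vertices has V_i - 1 edges; summing gives V - C = 195 - 7 = 188)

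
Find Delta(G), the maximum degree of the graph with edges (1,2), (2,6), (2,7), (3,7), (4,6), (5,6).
3 (attained at vertices 2, 6)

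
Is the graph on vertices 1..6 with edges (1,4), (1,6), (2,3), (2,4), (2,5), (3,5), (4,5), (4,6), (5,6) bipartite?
No (odd cycle of length 3: 6 -> 1 -> 4 -> 6)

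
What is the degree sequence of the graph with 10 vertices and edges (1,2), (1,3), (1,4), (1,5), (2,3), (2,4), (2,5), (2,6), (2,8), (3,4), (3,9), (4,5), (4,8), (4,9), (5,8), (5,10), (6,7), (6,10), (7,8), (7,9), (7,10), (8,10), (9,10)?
[6, 6, 5, 5, 5, 4, 4, 4, 4, 3] (degrees: deg(1)=4, deg(2)=6, deg(3)=4, deg(4)=6, deg(5)=5, deg(6)=3, deg(7)=4, deg(8)=5, deg(9)=4, deg(10)=5)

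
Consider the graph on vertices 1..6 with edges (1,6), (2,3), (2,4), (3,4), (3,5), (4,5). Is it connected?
No, it has 2 components: {1, 6}, {2, 3, 4, 5}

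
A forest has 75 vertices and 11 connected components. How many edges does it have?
64 (Each of the 11 component trees on V_i vertices has V_i - 1 edges; summing gives V - C = 75 - 11 = 64)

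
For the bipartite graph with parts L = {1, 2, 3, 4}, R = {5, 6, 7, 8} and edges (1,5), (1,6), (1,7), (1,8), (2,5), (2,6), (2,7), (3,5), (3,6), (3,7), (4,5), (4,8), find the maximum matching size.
4 (matching: (1,8), (2,7), (3,6), (4,5); upper bound min(|L|,|R|) = min(4,4) = 4)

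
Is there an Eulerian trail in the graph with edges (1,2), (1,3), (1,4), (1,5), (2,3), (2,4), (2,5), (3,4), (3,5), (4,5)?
Yes — and in fact it has an Eulerian circuit (the graph is connected and all 5 vertices have even degree)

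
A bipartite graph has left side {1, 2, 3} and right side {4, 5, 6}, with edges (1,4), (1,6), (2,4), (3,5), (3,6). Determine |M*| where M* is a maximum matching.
3 (matching: (1,6), (2,4), (3,5); upper bound min(|L|,|R|) = min(3,3) = 3)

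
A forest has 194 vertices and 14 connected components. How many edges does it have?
180 (Each of the 14 component trees on V_i vertices has V_i - 1 edges; summing gives V - C = 194 - 14 = 180)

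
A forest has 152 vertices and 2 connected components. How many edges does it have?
150 (Each of the 2 component trees on V_i vertices has V_i - 1 edges; summing gives V - C = 152 - 2 = 150)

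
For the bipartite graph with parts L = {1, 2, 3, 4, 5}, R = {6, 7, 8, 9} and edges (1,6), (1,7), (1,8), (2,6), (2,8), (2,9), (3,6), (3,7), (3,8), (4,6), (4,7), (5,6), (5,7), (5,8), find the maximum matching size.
4 (matching: (1,8), (2,9), (3,7), (4,6); upper bound min(|L|,|R|) = min(5,4) = 4)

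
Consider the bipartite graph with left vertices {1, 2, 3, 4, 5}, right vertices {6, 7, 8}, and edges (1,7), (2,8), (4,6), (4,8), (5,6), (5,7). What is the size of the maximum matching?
3 (matching: (1,7), (2,8), (4,6); upper bound min(|L|,|R|) = min(5,3) = 3)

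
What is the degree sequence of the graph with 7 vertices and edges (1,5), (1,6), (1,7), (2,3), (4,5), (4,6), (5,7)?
[3, 3, 2, 2, 2, 1, 1] (degrees: deg(1)=3, deg(2)=1, deg(3)=1, deg(4)=2, deg(5)=3, deg(6)=2, deg(7)=2)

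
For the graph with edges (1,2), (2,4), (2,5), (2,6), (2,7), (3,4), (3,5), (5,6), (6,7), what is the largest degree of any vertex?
5 (attained at vertex 2)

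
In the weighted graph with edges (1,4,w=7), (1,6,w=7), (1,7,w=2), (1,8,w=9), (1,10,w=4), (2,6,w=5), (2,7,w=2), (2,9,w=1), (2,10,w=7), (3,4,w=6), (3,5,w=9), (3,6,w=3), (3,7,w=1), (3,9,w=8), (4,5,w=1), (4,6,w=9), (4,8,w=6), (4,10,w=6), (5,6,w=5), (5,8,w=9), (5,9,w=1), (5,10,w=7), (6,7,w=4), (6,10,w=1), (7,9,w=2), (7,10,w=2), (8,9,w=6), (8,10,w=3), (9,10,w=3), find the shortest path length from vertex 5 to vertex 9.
1 (path: 5 -> 9; weights 1 = 1)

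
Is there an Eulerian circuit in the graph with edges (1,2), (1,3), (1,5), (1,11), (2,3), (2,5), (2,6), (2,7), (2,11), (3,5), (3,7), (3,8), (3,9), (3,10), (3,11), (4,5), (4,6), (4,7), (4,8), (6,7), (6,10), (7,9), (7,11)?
Yes (the graph is connected and all 11 vertices have even degree)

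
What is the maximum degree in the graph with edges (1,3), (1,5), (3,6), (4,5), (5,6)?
3 (attained at vertex 5)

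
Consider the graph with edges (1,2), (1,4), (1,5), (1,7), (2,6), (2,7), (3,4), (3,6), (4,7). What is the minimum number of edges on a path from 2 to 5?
2 (path: 2 -> 1 -> 5, 2 edges)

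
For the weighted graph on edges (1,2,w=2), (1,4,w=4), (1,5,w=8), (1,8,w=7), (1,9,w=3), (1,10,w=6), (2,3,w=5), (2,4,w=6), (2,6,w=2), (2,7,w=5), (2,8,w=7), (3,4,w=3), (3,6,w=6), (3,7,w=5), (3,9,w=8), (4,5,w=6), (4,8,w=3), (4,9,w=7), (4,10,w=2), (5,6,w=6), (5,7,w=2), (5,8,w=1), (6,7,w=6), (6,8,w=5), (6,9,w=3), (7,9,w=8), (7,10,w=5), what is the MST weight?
22 (MST edges: (1,2,w=2), (1,4,w=4), (1,9,w=3), (2,6,w=2), (3,4,w=3), (4,8,w=3), (4,10,w=2), (5,7,w=2), (5,8,w=1); sum of weights 2 + 4 + 3 + 2 + 3 + 3 + 2 + 2 + 1 = 22)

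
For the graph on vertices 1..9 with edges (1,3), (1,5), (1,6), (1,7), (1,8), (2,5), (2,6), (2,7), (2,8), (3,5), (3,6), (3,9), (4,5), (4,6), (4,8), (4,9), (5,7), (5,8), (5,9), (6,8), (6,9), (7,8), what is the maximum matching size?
4 (matching: (1,7), (3,6), (4,9), (5,8); upper bound floor(n/2) = floor(9/2) = 4)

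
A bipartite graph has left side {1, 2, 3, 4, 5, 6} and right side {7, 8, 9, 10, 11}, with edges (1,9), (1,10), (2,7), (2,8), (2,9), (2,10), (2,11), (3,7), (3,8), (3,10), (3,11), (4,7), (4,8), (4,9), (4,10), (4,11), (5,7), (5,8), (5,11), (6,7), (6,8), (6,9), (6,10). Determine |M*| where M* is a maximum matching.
5 (matching: (1,10), (2,11), (3,8), (4,9), (5,7); upper bound min(|L|,|R|) = min(6,5) = 5)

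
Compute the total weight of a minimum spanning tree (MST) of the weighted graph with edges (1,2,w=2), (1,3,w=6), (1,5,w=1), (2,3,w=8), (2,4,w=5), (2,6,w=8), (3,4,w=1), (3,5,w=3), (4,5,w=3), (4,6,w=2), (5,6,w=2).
8 (MST edges: (1,2,w=2), (1,5,w=1), (3,4,w=1), (4,6,w=2), (5,6,w=2); sum of weights 2 + 1 + 1 + 2 + 2 = 8)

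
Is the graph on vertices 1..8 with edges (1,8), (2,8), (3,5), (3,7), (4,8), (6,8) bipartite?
Yes. Partition: {1, 2, 3, 4, 6}, {5, 7, 8}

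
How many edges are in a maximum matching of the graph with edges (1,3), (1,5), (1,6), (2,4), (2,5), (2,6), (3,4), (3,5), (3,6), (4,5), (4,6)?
3 (matching: (1,3), (2,5), (4,6); upper bound floor(n/2) = floor(6/2) = 3)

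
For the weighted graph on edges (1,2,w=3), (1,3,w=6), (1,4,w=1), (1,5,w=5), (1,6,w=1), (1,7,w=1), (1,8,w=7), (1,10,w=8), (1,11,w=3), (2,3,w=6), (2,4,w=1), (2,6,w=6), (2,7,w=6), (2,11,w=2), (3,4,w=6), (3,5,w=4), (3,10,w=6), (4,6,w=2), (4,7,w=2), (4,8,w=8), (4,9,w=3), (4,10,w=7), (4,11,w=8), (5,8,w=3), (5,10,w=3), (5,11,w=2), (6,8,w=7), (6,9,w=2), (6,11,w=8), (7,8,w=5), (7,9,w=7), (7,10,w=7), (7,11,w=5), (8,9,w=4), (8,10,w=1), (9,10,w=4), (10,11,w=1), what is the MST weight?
16 (MST edges: (1,4,w=1), (1,6,w=1), (1,7,w=1), (2,4,w=1), (2,11,w=2), (3,5,w=4), (5,11,w=2), (6,9,w=2), (8,10,w=1), (10,11,w=1); sum of weights 1 + 1 + 1 + 1 + 2 + 4 + 2 + 2 + 1 + 1 = 16)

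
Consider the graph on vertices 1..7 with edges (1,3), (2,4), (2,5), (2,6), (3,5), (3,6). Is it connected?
No, it has 2 components: {1, 2, 3, 4, 5, 6}, {7}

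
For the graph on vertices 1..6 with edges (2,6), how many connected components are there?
5 (components: {1}, {2, 6}, {3}, {4}, {5})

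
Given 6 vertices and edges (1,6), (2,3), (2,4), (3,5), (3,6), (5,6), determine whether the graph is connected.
Yes (BFS from 1 visits [1, 6, 3, 5, 2, 4] — all 6 vertices reached)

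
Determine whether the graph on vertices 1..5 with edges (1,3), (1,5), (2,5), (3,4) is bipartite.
Yes. Partition: {1, 2, 4}, {3, 5}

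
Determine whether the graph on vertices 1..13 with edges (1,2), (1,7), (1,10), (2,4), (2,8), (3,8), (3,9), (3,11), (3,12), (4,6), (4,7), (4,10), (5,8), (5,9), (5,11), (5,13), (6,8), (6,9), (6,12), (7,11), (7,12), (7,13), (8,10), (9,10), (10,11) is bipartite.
Yes. Partition: {1, 4, 8, 9, 11, 12, 13}, {2, 3, 5, 6, 7, 10}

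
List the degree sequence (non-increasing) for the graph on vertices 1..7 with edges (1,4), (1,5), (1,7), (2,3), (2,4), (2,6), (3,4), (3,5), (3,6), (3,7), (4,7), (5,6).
[5, 4, 3, 3, 3, 3, 3] (degrees: deg(1)=3, deg(2)=3, deg(3)=5, deg(4)=4, deg(5)=3, deg(6)=3, deg(7)=3)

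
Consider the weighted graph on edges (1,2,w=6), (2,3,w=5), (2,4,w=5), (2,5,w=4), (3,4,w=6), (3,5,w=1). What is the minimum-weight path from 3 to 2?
5 (path: 3 -> 2; weights 5 = 5)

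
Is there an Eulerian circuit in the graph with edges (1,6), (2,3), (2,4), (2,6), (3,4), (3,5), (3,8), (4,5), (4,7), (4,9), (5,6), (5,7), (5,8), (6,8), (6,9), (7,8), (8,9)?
No (8 vertices have odd degree: {1, 2, 4, 5, 6, 7, 8, 9}; Eulerian circuit requires 0)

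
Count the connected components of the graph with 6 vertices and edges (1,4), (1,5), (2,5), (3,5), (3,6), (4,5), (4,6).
1 (components: {1, 2, 3, 4, 5, 6})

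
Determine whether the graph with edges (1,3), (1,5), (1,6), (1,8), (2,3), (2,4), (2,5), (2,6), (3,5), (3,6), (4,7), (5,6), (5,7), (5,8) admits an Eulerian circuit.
Yes (the graph is connected and all 8 vertices have even degree)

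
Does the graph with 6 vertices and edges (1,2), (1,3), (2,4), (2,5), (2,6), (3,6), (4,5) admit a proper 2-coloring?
No (odd cycle of length 3: 4 -> 2 -> 5 -> 4)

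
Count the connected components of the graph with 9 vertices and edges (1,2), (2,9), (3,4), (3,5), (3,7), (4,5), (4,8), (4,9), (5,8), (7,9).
2 (components: {1, 2, 3, 4, 5, 7, 8, 9}, {6})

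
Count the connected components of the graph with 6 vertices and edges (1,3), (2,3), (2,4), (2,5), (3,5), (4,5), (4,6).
1 (components: {1, 2, 3, 4, 5, 6})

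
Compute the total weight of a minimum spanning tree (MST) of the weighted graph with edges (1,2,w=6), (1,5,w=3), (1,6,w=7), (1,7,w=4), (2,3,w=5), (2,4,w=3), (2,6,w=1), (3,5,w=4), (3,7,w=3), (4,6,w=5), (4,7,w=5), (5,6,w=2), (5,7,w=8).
16 (MST edges: (1,5,w=3), (1,7,w=4), (2,4,w=3), (2,6,w=1), (3,7,w=3), (5,6,w=2); sum of weights 3 + 4 + 3 + 1 + 3 + 2 = 16)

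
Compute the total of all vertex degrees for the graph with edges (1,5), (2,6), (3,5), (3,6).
8 (handshake: sum of degrees = 2|E| = 2 x 4 = 8)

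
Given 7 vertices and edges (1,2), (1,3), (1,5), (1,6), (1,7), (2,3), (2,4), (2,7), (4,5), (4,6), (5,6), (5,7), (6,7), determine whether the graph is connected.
Yes (BFS from 1 visits [1, 2, 3, 5, 6, 7, 4] — all 7 vertices reached)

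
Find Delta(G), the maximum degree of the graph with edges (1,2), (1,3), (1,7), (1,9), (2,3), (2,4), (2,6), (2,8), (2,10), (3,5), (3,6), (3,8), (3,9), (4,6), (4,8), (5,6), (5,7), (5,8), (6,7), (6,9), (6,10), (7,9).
7 (attained at vertex 6)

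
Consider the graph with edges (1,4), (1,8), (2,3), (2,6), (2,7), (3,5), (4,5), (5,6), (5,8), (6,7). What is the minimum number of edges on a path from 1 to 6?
3 (path: 1 -> 8 -> 5 -> 6, 3 edges)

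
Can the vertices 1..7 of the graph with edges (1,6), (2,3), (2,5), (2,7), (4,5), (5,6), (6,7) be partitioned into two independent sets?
Yes. Partition: {1, 3, 5, 7}, {2, 4, 6}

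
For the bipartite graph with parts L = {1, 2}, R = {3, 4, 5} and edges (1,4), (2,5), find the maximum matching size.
2 (matching: (1,4), (2,5); upper bound min(|L|,|R|) = min(2,3) = 2)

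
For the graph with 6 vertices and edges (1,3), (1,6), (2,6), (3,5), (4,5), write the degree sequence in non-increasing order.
[2, 2, 2, 2, 1, 1] (degrees: deg(1)=2, deg(2)=1, deg(3)=2, deg(4)=1, deg(5)=2, deg(6)=2)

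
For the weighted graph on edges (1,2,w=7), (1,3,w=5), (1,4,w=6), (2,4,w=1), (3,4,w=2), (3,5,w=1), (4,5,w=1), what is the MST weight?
8 (MST edges: (1,3,w=5), (2,4,w=1), (3,5,w=1), (4,5,w=1); sum of weights 5 + 1 + 1 + 1 = 8)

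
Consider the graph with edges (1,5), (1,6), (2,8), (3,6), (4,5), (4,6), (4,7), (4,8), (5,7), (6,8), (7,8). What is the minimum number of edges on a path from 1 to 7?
2 (path: 1 -> 5 -> 7, 2 edges)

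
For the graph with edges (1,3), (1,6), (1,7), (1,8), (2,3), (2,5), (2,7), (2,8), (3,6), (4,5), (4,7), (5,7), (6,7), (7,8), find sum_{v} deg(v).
28 (handshake: sum of degrees = 2|E| = 2 x 14 = 28)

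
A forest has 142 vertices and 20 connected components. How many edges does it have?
122 (Each of the 20 component trees on V_i vertices has V_i - 1 edges; summing gives V - C = 142 - 20 = 122)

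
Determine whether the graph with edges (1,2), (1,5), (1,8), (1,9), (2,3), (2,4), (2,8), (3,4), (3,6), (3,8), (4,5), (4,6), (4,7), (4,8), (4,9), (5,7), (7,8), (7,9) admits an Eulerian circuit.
No (4 vertices have odd degree: {4, 5, 8, 9}; Eulerian circuit requires 0)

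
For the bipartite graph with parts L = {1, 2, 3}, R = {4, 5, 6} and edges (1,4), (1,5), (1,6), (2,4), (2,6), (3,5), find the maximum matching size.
3 (matching: (1,6), (2,4), (3,5); upper bound min(|L|,|R|) = min(3,3) = 3)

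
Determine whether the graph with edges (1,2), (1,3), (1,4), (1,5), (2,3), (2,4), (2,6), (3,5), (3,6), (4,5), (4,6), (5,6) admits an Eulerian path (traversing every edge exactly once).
Yes — and in fact it has an Eulerian circuit (the graph is connected and all 6 vertices have even degree)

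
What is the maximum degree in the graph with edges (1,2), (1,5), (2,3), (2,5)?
3 (attained at vertex 2)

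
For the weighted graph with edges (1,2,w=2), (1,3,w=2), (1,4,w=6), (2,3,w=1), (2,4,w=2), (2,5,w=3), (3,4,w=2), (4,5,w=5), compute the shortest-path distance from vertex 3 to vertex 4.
2 (path: 3 -> 4; weights 2 = 2)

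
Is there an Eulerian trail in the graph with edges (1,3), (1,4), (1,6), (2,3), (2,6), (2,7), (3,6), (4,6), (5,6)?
No (6 vertices have odd degree: {1, 2, 3, 5, 6, 7}; Eulerian path requires 0 or 2)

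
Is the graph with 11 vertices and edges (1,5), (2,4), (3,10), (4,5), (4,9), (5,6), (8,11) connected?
No, it has 4 components: {1, 2, 4, 5, 6, 9}, {3, 10}, {7}, {8, 11}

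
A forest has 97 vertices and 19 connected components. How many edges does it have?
78 (Each of the 19 component trees on V_i vertices has V_i - 1 edges; summing gives V - C = 97 - 19 = 78)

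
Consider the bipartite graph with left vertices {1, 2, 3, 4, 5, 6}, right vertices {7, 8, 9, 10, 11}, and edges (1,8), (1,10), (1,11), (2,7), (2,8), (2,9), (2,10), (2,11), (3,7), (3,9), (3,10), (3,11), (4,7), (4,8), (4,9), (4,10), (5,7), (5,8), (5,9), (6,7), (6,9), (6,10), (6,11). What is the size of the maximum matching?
5 (matching: (1,11), (2,10), (3,9), (4,8), (5,7); upper bound min(|L|,|R|) = min(6,5) = 5)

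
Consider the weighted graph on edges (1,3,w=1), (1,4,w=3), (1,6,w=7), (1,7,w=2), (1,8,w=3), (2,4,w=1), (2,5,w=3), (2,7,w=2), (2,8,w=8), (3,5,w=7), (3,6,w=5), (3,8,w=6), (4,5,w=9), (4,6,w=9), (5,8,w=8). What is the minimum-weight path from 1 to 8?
3 (path: 1 -> 8; weights 3 = 3)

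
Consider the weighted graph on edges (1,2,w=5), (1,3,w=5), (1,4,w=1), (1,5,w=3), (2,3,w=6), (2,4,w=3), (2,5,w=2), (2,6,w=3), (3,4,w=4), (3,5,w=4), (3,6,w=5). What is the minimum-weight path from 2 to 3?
6 (path: 2 -> 3; weights 6 = 6)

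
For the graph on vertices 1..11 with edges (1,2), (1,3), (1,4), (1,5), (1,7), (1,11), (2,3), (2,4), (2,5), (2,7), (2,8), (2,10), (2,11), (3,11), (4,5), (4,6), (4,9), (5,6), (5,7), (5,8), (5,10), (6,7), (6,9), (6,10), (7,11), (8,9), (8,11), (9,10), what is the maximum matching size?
5 (matching: (2,7), (3,11), (4,6), (5,10), (8,9); upper bound floor(n/2) = floor(11/2) = 5)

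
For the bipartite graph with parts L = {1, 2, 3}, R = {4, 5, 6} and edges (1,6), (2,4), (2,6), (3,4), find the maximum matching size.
2 (matching: (1,6), (2,4); upper bound min(|L|,|R|) = min(3,3) = 3)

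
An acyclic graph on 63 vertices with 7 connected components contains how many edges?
56 (Each of the 7 component trees on V_i vertices has V_i - 1 edges; summing gives V - C = 63 - 7 = 56)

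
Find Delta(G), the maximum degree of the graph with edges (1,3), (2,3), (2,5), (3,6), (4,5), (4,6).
3 (attained at vertex 3)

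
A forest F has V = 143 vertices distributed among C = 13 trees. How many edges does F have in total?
130 (Each of the 13 component trees on V_i vertices has V_i - 1 edges; summing gives V - C = 143 - 13 = 130)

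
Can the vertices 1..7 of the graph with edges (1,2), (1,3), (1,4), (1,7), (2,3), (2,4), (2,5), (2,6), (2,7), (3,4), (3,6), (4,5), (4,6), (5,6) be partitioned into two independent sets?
No (odd cycle of length 3: 7 -> 1 -> 2 -> 7)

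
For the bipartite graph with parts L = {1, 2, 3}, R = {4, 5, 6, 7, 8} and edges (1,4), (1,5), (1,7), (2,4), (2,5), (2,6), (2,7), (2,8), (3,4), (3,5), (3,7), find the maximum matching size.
3 (matching: (1,7), (2,8), (3,5); upper bound min(|L|,|R|) = min(3,5) = 3)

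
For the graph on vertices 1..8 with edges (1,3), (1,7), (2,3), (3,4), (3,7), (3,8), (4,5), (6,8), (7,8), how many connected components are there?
1 (components: {1, 2, 3, 4, 5, 6, 7, 8})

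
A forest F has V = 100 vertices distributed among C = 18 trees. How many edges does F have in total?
82 (Each of the 18 component trees on V_i vertices has V_i - 1 edges; summing gives V - C = 100 - 18 = 82)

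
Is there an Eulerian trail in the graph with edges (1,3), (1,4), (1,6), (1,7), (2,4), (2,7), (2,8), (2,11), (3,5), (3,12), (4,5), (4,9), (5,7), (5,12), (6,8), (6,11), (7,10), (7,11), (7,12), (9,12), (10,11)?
Yes (the graph is connected and exactly 2 vertices have odd degree: {3, 6}; any Eulerian path must start and end at those)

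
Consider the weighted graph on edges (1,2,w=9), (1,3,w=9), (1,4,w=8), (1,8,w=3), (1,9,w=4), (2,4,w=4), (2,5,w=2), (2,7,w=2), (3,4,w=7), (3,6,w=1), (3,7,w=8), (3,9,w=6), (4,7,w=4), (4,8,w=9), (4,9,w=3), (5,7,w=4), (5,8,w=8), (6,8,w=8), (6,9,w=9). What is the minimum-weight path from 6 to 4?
8 (path: 6 -> 3 -> 4; weights 1 + 7 = 8)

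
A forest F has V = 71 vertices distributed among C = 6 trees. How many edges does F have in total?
65 (Each of the 6 component trees on V_i vertices has V_i - 1 edges; summing gives V - C = 71 - 6 = 65)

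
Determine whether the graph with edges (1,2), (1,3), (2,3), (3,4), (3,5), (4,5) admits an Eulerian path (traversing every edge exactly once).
Yes — and in fact it has an Eulerian circuit (the graph is connected and all 5 vertices have even degree)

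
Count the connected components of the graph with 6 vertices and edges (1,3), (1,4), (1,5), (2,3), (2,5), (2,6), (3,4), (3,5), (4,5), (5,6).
1 (components: {1, 2, 3, 4, 5, 6})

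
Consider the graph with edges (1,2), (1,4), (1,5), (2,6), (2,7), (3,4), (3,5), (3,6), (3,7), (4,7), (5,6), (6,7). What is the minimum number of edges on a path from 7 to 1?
2 (path: 7 -> 2 -> 1, 2 edges)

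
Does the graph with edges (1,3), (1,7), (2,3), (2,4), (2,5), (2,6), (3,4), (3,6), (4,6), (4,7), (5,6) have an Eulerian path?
Yes — and in fact it has an Eulerian circuit (the graph is connected and all 7 vertices have even degree)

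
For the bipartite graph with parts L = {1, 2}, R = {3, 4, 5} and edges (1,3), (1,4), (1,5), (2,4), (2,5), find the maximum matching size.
2 (matching: (1,5), (2,4); upper bound min(|L|,|R|) = min(2,3) = 2)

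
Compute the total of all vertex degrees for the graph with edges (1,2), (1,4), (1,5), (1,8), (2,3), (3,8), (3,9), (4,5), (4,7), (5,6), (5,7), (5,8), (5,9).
26 (handshake: sum of degrees = 2|E| = 2 x 13 = 26)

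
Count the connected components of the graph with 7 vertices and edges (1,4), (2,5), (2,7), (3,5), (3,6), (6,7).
2 (components: {1, 4}, {2, 3, 5, 6, 7})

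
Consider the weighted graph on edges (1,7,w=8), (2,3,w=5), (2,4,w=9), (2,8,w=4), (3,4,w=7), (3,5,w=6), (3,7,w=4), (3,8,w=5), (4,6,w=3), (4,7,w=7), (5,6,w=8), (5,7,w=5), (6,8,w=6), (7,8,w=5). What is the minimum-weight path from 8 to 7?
5 (path: 8 -> 7; weights 5 = 5)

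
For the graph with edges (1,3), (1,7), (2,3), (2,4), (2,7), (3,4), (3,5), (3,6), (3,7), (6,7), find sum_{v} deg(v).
20 (handshake: sum of degrees = 2|E| = 2 x 10 = 20)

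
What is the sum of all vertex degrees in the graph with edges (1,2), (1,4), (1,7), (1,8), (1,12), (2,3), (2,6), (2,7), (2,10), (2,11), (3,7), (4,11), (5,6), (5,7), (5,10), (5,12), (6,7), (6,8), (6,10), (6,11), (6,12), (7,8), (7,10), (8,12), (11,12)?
50 (handshake: sum of degrees = 2|E| = 2 x 25 = 50)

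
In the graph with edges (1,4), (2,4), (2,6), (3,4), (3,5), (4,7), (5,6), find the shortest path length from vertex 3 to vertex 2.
2 (path: 3 -> 4 -> 2, 2 edges)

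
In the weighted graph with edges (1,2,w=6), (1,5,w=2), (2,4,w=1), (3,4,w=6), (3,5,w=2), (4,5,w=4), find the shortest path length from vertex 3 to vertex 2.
7 (path: 3 -> 4 -> 2; weights 6 + 1 = 7)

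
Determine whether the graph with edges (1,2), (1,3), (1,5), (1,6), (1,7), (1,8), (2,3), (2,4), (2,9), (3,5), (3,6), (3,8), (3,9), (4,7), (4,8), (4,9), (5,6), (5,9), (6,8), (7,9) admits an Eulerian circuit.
No (2 vertices have odd degree: {7, 9}; Eulerian circuit requires 0)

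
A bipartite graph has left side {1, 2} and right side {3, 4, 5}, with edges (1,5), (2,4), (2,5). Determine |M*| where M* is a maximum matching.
2 (matching: (1,5), (2,4); upper bound min(|L|,|R|) = min(2,3) = 2)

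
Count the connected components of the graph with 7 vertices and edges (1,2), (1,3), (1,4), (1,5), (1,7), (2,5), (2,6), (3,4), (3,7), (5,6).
1 (components: {1, 2, 3, 4, 5, 6, 7})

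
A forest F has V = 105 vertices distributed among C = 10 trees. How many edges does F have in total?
95 (Each of the 10 component trees on V_i vertices has V_i - 1 edges; summing gives V - C = 105 - 10 = 95)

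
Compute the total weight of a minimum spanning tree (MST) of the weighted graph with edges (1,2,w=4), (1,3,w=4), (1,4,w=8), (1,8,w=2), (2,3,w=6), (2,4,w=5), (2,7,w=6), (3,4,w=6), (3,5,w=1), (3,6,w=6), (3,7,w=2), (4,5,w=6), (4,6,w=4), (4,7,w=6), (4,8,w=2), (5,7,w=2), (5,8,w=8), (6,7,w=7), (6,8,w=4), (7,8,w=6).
19 (MST edges: (1,2,w=4), (1,3,w=4), (1,8,w=2), (3,5,w=1), (3,7,w=2), (4,6,w=4), (4,8,w=2); sum of weights 4 + 4 + 2 + 1 + 2 + 4 + 2 = 19)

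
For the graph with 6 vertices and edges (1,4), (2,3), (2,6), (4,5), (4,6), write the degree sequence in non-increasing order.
[3, 2, 2, 1, 1, 1] (degrees: deg(1)=1, deg(2)=2, deg(3)=1, deg(4)=3, deg(5)=1, deg(6)=2)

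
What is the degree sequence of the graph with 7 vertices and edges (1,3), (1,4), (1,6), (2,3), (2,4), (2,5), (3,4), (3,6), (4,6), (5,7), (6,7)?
[4, 4, 4, 3, 3, 2, 2] (degrees: deg(1)=3, deg(2)=3, deg(3)=4, deg(4)=4, deg(5)=2, deg(6)=4, deg(7)=2)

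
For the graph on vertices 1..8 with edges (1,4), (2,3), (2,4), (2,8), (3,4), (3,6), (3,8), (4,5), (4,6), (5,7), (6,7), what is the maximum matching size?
4 (matching: (1,4), (2,8), (3,6), (5,7); upper bound floor(n/2) = floor(8/2) = 4)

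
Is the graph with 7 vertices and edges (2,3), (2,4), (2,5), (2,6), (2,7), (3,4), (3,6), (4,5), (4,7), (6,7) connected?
No, it has 2 components: {1}, {2, 3, 4, 5, 6, 7}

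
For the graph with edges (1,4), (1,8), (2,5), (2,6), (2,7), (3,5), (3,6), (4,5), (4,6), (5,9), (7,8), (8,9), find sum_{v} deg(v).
24 (handshake: sum of degrees = 2|E| = 2 x 12 = 24)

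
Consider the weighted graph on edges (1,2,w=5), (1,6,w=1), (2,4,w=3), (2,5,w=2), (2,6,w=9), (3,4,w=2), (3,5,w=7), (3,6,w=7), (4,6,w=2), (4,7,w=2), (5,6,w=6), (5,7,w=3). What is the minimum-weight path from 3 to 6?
4 (path: 3 -> 4 -> 6; weights 2 + 2 = 4)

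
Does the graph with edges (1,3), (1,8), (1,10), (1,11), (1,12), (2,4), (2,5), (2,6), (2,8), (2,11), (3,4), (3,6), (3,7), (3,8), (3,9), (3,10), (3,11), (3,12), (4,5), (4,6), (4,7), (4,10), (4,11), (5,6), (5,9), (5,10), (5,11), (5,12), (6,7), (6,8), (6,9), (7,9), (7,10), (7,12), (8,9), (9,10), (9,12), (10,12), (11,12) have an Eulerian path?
No (10 vertices have odd degree: {1, 2, 3, 4, 5, 6, 8, 9, 10, 12}; Eulerian path requires 0 or 2)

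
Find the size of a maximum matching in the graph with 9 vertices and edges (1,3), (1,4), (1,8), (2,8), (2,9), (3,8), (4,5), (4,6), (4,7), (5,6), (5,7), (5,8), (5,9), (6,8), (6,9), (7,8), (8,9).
4 (matching: (1,3), (4,7), (5,6), (8,9); upper bound floor(n/2) = floor(9/2) = 4)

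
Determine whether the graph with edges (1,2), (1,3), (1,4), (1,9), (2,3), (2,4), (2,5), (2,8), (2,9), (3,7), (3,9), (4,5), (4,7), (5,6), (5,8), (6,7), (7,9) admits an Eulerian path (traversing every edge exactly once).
Yes — and in fact it has an Eulerian circuit (the graph is connected and all 9 vertices have even degree)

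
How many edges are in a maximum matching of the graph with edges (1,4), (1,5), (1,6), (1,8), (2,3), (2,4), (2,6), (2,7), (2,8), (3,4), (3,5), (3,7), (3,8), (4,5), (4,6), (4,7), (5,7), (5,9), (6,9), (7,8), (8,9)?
4 (matching: (1,8), (2,7), (3,5), (6,9); upper bound floor(n/2) = floor(9/2) = 4)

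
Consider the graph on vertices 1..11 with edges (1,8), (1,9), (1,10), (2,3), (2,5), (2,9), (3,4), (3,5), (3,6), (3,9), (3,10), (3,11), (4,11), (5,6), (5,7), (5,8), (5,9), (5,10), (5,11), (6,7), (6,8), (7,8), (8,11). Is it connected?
Yes (BFS from 1 visits [1, 8, 9, 10, 5, 6, 7, 11, 2, 3, 4] — all 11 vertices reached)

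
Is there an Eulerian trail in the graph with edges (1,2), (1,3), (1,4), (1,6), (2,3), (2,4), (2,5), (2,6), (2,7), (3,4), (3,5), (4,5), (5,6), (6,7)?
Yes — and in fact it has an Eulerian circuit (the graph is connected and all 7 vertices have even degree)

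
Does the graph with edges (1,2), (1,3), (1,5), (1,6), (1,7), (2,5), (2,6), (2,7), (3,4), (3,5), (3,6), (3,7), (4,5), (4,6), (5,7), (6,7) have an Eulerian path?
No (6 vertices have odd degree: {1, 3, 4, 5, 6, 7}; Eulerian path requires 0 or 2)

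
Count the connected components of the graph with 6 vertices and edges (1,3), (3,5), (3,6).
3 (components: {1, 3, 5, 6}, {2}, {4})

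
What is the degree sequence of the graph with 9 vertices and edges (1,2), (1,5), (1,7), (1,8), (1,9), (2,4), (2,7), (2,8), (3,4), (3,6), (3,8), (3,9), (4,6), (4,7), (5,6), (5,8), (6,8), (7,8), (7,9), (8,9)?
[7, 5, 5, 4, 4, 4, 4, 4, 3] (degrees: deg(1)=5, deg(2)=4, deg(3)=4, deg(4)=4, deg(5)=3, deg(6)=4, deg(7)=5, deg(8)=7, deg(9)=4)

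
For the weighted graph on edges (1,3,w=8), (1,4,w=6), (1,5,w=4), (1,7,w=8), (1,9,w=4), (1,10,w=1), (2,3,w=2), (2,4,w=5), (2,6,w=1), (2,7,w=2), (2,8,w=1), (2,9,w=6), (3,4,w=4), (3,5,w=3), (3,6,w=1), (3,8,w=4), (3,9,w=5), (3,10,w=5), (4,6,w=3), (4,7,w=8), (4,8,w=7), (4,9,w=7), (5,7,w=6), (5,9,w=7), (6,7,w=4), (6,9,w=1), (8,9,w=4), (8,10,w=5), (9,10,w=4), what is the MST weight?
17 (MST edges: (1,5,w=4), (1,10,w=1), (2,6,w=1), (2,7,w=2), (2,8,w=1), (3,5,w=3), (3,6,w=1), (4,6,w=3), (6,9,w=1); sum of weights 4 + 1 + 1 + 2 + 1 + 3 + 1 + 3 + 1 = 17)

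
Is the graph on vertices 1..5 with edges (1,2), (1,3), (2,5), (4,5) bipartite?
Yes. Partition: {1, 5}, {2, 3, 4}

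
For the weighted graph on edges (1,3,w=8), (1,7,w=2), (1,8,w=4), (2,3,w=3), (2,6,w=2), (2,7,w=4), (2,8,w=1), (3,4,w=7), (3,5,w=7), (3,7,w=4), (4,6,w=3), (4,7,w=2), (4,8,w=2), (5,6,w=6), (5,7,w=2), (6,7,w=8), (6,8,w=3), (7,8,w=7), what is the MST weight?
14 (MST edges: (1,7,w=2), (2,3,w=3), (2,6,w=2), (2,8,w=1), (4,7,w=2), (4,8,w=2), (5,7,w=2); sum of weights 2 + 3 + 2 + 1 + 2 + 2 + 2 = 14)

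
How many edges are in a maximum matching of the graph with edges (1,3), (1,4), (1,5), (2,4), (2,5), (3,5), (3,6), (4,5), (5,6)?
3 (matching: (1,3), (2,4), (5,6); upper bound floor(n/2) = floor(6/2) = 3)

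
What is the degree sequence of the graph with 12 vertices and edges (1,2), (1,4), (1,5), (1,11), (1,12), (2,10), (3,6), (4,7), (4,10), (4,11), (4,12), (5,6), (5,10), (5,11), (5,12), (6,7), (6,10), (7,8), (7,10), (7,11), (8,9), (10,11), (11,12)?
[6, 6, 5, 5, 5, 5, 4, 4, 2, 2, 1, 1] (degrees: deg(1)=5, deg(2)=2, deg(3)=1, deg(4)=5, deg(5)=5, deg(6)=4, deg(7)=5, deg(8)=2, deg(9)=1, deg(10)=6, deg(11)=6, deg(12)=4)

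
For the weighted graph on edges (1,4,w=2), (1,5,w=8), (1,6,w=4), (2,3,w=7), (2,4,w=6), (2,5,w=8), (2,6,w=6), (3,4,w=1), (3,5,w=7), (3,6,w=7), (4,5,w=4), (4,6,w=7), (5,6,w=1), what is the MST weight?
14 (MST edges: (1,4,w=2), (1,6,w=4), (2,6,w=6), (3,4,w=1), (5,6,w=1); sum of weights 2 + 4 + 6 + 1 + 1 = 14)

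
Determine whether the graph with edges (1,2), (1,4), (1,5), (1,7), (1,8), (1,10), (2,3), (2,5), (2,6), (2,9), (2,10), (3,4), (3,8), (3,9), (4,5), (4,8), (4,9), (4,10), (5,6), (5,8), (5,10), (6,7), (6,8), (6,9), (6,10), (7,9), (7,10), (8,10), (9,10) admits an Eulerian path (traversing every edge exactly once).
Yes — and in fact it has an Eulerian circuit (the graph is connected and all 10 vertices have even degree)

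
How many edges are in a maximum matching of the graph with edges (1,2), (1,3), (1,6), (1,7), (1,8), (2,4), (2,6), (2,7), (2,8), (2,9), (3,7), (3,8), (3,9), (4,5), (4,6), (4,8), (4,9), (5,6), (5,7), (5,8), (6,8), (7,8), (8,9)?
4 (matching: (1,7), (2,9), (4,6), (5,8); upper bound floor(n/2) = floor(9/2) = 4)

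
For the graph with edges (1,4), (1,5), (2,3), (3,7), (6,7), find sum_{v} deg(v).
10 (handshake: sum of degrees = 2|E| = 2 x 5 = 10)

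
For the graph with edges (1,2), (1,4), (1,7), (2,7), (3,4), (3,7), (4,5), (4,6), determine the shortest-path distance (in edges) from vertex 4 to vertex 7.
2 (path: 4 -> 1 -> 7, 2 edges)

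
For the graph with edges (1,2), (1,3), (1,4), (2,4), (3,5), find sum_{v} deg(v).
10 (handshake: sum of degrees = 2|E| = 2 x 5 = 10)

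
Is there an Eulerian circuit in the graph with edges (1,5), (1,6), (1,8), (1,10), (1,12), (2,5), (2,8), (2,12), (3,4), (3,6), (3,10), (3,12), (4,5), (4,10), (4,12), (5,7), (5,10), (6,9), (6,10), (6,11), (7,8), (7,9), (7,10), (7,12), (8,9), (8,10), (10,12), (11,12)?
No (8 vertices have odd degree: {1, 2, 5, 6, 7, 8, 9, 12}; Eulerian circuit requires 0)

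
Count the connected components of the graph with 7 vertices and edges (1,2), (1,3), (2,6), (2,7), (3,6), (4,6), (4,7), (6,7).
2 (components: {1, 2, 3, 4, 6, 7}, {5})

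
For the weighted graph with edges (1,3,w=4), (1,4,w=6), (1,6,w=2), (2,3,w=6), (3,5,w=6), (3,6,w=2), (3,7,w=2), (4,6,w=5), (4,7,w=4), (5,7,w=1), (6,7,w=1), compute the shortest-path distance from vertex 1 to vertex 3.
4 (path: 1 -> 3; weights 4 = 4)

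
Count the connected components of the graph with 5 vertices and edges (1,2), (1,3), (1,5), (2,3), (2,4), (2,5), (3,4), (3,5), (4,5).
1 (components: {1, 2, 3, 4, 5})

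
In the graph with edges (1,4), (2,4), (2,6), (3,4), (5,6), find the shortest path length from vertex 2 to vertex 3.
2 (path: 2 -> 4 -> 3, 2 edges)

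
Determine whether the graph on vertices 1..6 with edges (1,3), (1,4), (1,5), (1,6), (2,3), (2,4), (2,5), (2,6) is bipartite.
Yes. Partition: {1, 2}, {3, 4, 5, 6}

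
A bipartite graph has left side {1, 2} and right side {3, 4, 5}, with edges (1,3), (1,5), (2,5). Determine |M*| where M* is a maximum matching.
2 (matching: (1,3), (2,5); upper bound min(|L|,|R|) = min(2,3) = 2)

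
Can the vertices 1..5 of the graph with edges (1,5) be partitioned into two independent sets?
Yes. Partition: {1, 2, 3, 4}, {5}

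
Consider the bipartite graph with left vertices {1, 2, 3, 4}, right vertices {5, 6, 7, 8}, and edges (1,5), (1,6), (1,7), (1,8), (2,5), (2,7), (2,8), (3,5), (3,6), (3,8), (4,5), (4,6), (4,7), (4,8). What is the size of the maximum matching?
4 (matching: (1,8), (2,7), (3,6), (4,5); upper bound min(|L|,|R|) = min(4,4) = 4)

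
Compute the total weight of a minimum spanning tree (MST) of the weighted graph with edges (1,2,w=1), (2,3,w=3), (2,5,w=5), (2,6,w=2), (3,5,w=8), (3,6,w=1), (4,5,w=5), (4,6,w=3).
12 (MST edges: (1,2,w=1), (2,5,w=5), (2,6,w=2), (3,6,w=1), (4,6,w=3); sum of weights 1 + 5 + 2 + 1 + 3 = 12)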